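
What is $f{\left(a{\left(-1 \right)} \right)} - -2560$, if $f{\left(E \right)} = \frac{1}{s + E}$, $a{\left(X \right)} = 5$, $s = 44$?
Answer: $\frac{125441}{49} \approx 2560.0$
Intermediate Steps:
$f{\left(E \right)} = \frac{1}{44 + E}$
$f{\left(a{\left(-1 \right)} \right)} - -2560 = \frac{1}{44 + 5} - -2560 = \frac{1}{49} + 2560 = \frac{125441}{49}$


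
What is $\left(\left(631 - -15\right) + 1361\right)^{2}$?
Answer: $4028049$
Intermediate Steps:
$\left(\left(631 - -15\right) + 1361\right)^{2} = \left(\left(631 + 15\right) + 1361\right)^{2} = \left(646 + 1361\right)^{2} = 2007^{2} = 4028049$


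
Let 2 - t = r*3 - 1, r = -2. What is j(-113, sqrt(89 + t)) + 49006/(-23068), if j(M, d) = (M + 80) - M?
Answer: 898217/11534 ≈ 77.876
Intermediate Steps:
t = 9 (t = 2 - (-2*3 - 1) = 2 - (-6 - 1) = 2 - 1*(-7) = 2 + 7 = 9)
j(M, d) = 80 (j(M, d) = (80 + M) - M = 80)
j(-113, sqrt(89 + t)) + 49006/(-23068) = 80 + 49006/(-23068) = 80 + 49006*(-1/23068) = 80 - 24503/11534 = 898217/11534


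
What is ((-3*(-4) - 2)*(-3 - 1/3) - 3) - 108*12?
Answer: -3997/3 ≈ -1332.3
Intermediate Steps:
((-3*(-4) - 2)*(-3 - 1/3) - 3) - 108*12 = ((12 - 2)*(-3 - 1*⅓) - 3) - 1296 = (10*(-3 - ⅓) - 3) - 1296 = (10*(-10/3) - 3) - 1296 = (-100/3 - 3) - 1296 = -109/3 - 1296 = -3997/3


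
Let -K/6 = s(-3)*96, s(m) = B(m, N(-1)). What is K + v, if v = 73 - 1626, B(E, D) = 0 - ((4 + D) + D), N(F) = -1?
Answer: -401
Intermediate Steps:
B(E, D) = -4 - 2*D (B(E, D) = 0 - (4 + 2*D) = 0 + (-4 - 2*D) = -4 - 2*D)
s(m) = -2 (s(m) = -4 - 2*(-1) = -4 + 2 = -2)
v = -1553
K = 1152 (K = -(-12)*96 = -6*(-192) = 1152)
K + v = 1152 - 1553 = -401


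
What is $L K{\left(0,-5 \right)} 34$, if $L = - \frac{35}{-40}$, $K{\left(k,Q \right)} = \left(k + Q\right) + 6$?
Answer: $\frac{119}{4} \approx 29.75$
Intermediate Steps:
$K{\left(k,Q \right)} = 6 + Q + k$ ($K{\left(k,Q \right)} = \left(Q + k\right) + 6 = 6 + Q + k$)
$L = \frac{7}{8}$ ($L = \left(-35\right) \left(- \frac{1}{40}\right) = \frac{7}{8} \approx 0.875$)
$L K{\left(0,-5 \right)} 34 = \frac{7 \left(6 - 5 + 0\right)}{8} \cdot 34 = \frac{7}{8} \cdot 1 \cdot 34 = \frac{7}{8} \cdot 34 = \frac{119}{4}$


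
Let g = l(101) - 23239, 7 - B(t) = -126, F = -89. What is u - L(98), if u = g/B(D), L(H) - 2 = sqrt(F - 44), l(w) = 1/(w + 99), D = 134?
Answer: -247421/1400 - I*sqrt(133) ≈ -176.73 - 11.533*I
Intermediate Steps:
l(w) = 1/(99 + w)
B(t) = 133 (B(t) = 7 - 1*(-126) = 7 + 126 = 133)
L(H) = 2 + I*sqrt(133) (L(H) = 2 + sqrt(-89 - 44) = 2 + sqrt(-133) = 2 + I*sqrt(133))
g = -4647799/200 (g = 1/(99 + 101) - 23239 = 1/200 - 23239 = -4647799/200 ≈ -23239.)
u = -244621/1400 (u = -4647799/200/133 = -4647799/200*1/133 = -244621/1400 ≈ -174.73)
u - L(98) = -244621/1400 - (2 + I*sqrt(133)) = -244621/1400 + (-2 - I*sqrt(133)) = -247421/1400 - I*sqrt(133)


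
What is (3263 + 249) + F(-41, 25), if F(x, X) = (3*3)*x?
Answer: 3143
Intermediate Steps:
F(x, X) = 9*x
(3263 + 249) + F(-41, 25) = (3263 + 249) + 9*(-41) = 3512 - 369 = 3143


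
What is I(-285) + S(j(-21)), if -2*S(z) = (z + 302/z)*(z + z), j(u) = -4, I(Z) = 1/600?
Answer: -190799/600 ≈ -318.00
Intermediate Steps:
I(Z) = 1/600
S(z) = -z*(z + 302/z) (S(z) = -(z + 302/z)*(z + z)/2 = -(z + 302/z)*2*z/2 = -z*(z + 302/z))
I(-285) + S(j(-21)) = 1/600 + (-302 - 1*(-4)**2) = 1/600 + (-302 - 1*16) = 1/600 + (-302 - 16) = 1/600 - 318 = -190799/600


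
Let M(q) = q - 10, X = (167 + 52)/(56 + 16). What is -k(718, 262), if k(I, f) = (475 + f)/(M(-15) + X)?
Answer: 17688/527 ≈ 33.564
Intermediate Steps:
X = 73/24 (X = 219/72 = 219*(1/72) = 73/24 ≈ 3.0417)
M(q) = -10 + q
k(I, f) = -11400/527 - 24*f/527 (k(I, f) = (475 + f)/((-10 - 15) + 73/24) = (475 + f)/(-25 + 73/24) = (475 + f)/(-527/24) = (475 + f)*(-24/527) = -11400/527 - 24*f/527)
-k(718, 262) = -(-11400/527 - 24/527*262) = -(-11400/527 - 6288/527) = -1*(-17688/527) = 17688/527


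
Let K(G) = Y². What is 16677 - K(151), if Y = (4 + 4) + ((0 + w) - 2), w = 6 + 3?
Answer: 16452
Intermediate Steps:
w = 9
Y = 15 (Y = (4 + 4) + ((0 + 9) - 2) = 8 + (9 - 2) = 8 + 7 = 15)
K(G) = 225 (K(G) = 15² = 225)
16677 - K(151) = 16677 - 1*225 = 16677 - 225 = 16452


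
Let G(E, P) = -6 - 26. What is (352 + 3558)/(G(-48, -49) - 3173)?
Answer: -782/641 ≈ -1.2200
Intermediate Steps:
G(E, P) = -32
(352 + 3558)/(G(-48, -49) - 3173) = (352 + 3558)/(-32 - 3173) = 3910/(-3205) = 3910*(-1/3205) = -782/641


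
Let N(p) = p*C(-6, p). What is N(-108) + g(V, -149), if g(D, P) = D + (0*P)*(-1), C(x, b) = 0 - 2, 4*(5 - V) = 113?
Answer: 771/4 ≈ 192.75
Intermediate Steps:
V = -93/4 (V = 5 - ¼*113 = 5 - 113/4 = -93/4 ≈ -23.250)
C(x, b) = -2
g(D, P) = D (g(D, P) = D + 0*(-1) = D + 0 = D)
N(p) = -2*p (N(p) = p*(-2) = -2*p)
N(-108) + g(V, -149) = -2*(-108) - 93/4 = 216 - 93/4 = 771/4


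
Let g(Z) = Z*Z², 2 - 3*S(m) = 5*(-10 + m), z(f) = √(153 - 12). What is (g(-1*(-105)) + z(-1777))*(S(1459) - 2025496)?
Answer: -2347559699625 - 6083731*√141/3 ≈ -2.3476e+12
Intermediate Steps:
z(f) = √141
S(m) = 52/3 - 5*m/3 (S(m) = ⅔ - 5*(-10 + m)/3 = ⅔ - (-50 + 5*m)/3 = ⅔ + (50/3 - 5*m/3) = 52/3 - 5*m/3)
g(Z) = Z³
(g(-1*(-105)) + z(-1777))*(S(1459) - 2025496) = ((-1*(-105))³ + √141)*((52/3 - 5/3*1459) - 2025496) = (105³ + √141)*((52/3 - 7295/3) - 2025496) = (1157625 + √141)*(-7243/3 - 2025496) = (1157625 + √141)*(-6083731/3) = -2347559699625 - 6083731*√141/3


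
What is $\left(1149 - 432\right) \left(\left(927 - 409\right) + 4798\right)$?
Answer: $3811572$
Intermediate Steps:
$\left(1149 - 432\right) \left(\left(927 - 409\right) + 4798\right) = 717 \left(518 + 4798\right) = 717 \cdot 5316 = 3811572$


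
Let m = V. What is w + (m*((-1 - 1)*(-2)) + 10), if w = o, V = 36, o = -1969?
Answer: -1815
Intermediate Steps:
m = 36
w = -1969
w + (m*((-1 - 1)*(-2)) + 10) = -1969 + (36*((-1 - 1)*(-2)) + 10) = -1969 + (36*(-2*(-2)) + 10) = -1969 + (36*4 + 10) = -1969 + (144 + 10) = -1969 + 154 = -1815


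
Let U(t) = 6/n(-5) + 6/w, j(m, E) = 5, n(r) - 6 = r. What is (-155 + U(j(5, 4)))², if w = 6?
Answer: 21904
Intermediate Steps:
n(r) = 6 + r
U(t) = 7 (U(t) = 6/(6 - 5) + 6/6 = 6/1 + 6*(⅙) = 6*1 + 1 = 6 + 1 = 7)
(-155 + U(j(5, 4)))² = (-155 + 7)² = (-148)² = 21904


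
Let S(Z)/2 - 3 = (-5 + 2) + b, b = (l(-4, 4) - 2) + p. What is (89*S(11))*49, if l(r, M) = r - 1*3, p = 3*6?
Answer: 78498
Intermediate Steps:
p = 18
l(r, M) = -3 + r (l(r, M) = r - 3 = -3 + r)
b = 9 (b = ((-3 - 4) - 2) + 18 = (-7 - 2) + 18 = -9 + 18 = 9)
S(Z) = 18 (S(Z) = 6 + 2*((-5 + 2) + 9) = 6 + 2*(-3 + 9) = 6 + 2*6 = 6 + 12 = 18)
(89*S(11))*49 = (89*18)*49 = 1602*49 = 78498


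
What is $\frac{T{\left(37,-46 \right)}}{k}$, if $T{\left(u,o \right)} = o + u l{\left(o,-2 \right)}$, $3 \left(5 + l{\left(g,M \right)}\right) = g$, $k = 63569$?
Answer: $- \frac{2395}{190707} \approx -0.012559$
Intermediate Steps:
$l{\left(g,M \right)} = -5 + \frac{g}{3}$
$T{\left(u,o \right)} = o + u \left(-5 + \frac{o}{3}\right)$
$\frac{T{\left(37,-46 \right)}}{k} = \frac{-46 + \frac{1}{3} \cdot 37 \left(-15 - 46\right)}{63569} = \left(-46 + \frac{1}{3} \cdot 37 \left(-61\right)\right) \frac{1}{63569} = \left(-46 - \frac{2257}{3}\right) \frac{1}{63569} = \left(- \frac{2395}{3}\right) \frac{1}{63569} = - \frac{2395}{190707}$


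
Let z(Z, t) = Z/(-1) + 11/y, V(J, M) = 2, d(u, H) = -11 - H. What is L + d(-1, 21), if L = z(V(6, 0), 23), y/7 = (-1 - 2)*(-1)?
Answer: -703/21 ≈ -33.476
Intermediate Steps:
y = 21 (y = 7*((-1 - 2)*(-1)) = 7*(-3*(-1)) = 7*3 = 21)
z(Z, t) = 11/21 - Z (z(Z, t) = Z/(-1) + 11/21 = Z*(-1) + 11*(1/21) = -Z + 11/21 = 11/21 - Z)
L = -31/21 (L = 11/21 - 1*2 = 11/21 - 2 = -31/21 ≈ -1.4762)
L + d(-1, 21) = -31/21 + (-11 - 1*21) = -31/21 + (-11 - 21) = -31/21 - 32 = -703/21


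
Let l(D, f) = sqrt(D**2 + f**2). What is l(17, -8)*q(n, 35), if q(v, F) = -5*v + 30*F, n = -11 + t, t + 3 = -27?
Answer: 1255*sqrt(353) ≈ 23579.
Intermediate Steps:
t = -30 (t = -3 - 27 = -30)
n = -41 (n = -11 - 30 = -41)
l(17, -8)*q(n, 35) = sqrt(17**2 + (-8)**2)*(-5*(-41) + 30*35) = sqrt(289 + 64)*(205 + 1050) = sqrt(353)*1255 = 1255*sqrt(353)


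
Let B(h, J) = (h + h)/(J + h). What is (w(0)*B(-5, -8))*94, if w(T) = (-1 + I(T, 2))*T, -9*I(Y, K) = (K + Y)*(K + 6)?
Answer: 0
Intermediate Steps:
I(Y, K) = -(6 + K)*(K + Y)/9 (I(Y, K) = -(K + Y)*(K + 6)/9 = -(K + Y)*(6 + K)/9 = -(6 + K)*(K + Y)/9)
B(h, J) = 2*h/(J + h) (B(h, J) = (2*h)/(J + h) = 2*h/(J + h))
w(T) = T*(-25/9 - 8*T/9) (w(T) = (-1 + (-⅔*2 - 2*T/3 - ⅑*2² - ⅑*2*T))*T = (-1 + (-4/3 - 2*T/3 - ⅑*4 - 2*T/9))*T = (-1 + (-4/3 - 2*T/3 - 4/9 - 2*T/9))*T = (-1 + (-16/9 - 8*T/9))*T = (-25/9 - 8*T/9)*T = T*(-25/9 - 8*T/9))
(w(0)*B(-5, -8))*94 = ((-⅑*0*(25 + 8*0))*(2*(-5)/(-8 - 5)))*94 = ((-⅑*0*(25 + 0))*(2*(-5)/(-13)))*94 = ((-⅑*0*25)*(2*(-5)*(-1/13)))*94 = (0*(10/13))*94 = 0*94 = 0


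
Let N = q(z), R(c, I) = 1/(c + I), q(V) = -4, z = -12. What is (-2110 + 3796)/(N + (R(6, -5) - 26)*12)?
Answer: -843/152 ≈ -5.5461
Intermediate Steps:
R(c, I) = 1/(I + c)
N = -4
(-2110 + 3796)/(N + (R(6, -5) - 26)*12) = (-2110 + 3796)/(-4 + (1/(-5 + 6) - 26)*12) = 1686/(-4 + (1/1 - 26)*12) = 1686/(-4 + (1 - 26)*12) = 1686/(-4 - 25*12) = 1686/(-4 - 300) = 1686/(-304) = 1686*(-1/304) = -843/152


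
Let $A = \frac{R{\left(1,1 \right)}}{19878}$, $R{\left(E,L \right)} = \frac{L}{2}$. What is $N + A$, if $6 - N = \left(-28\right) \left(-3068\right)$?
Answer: $- \frac{3414960887}{39756} \approx -85898.0$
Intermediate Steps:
$R{\left(E,L \right)} = \frac{L}{2}$ ($R{\left(E,L \right)} = L \frac{1}{2} = \frac{L}{2}$)
$A = \frac{1}{39756}$ ($A = \frac{\frac{1}{2} \cdot 1}{19878} = \frac{1}{19878} \cdot \frac{1}{2} = \frac{1}{39756} \approx 2.5153 \cdot 10^{-5}$)
$N = -85898$ ($N = 6 - \left(-28\right) \left(-3068\right) = 6 - 85904 = -85898$)
$N + A = -85898 + \frac{1}{39756} = - \frac{3414960887}{39756}$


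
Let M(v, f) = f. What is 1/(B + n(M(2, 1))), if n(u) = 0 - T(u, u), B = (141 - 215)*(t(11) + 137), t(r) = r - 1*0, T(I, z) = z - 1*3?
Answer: -1/10950 ≈ -9.1324e-5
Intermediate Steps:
T(I, z) = -3 + z (T(I, z) = z - 3 = -3 + z)
t(r) = r (t(r) = r + 0 = r)
B = -10952 (B = (141 - 215)*(11 + 137) = -74*148 = -10952)
n(u) = 3 - u (n(u) = 0 - (-3 + u) = 0 + (3 - u) = 3 - u)
1/(B + n(M(2, 1))) = 1/(-10952 + (3 - 1*1)) = 1/(-10952 + (3 - 1)) = 1/(-10952 + 2) = 1/(-10950) = -1/10950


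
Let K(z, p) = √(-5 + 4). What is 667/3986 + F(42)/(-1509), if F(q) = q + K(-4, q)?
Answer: 279697/2004958 - I/1509 ≈ 0.1395 - 0.00066269*I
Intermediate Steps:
K(z, p) = I (K(z, p) = √(-1) = I)
F(q) = I + q (F(q) = q + I = I + q)
667/3986 + F(42)/(-1509) = 667/3986 + (I + 42)/(-1509) = 667*(1/3986) + (42 + I)*(-1/1509) = 667/3986 + (-14/503 - I/1509) = 279697/2004958 - I/1509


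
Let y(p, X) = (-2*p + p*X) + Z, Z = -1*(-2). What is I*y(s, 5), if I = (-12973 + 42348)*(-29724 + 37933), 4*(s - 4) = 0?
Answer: 3375951250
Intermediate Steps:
s = 4 (s = 4 + (¼)*0 = 4 + 0 = 4)
Z = 2
I = 241139375 (I = 29375*8209 = 241139375)
y(p, X) = 2 - 2*p + X*p (y(p, X) = (-2*p + p*X) + 2 = (-2*p + X*p) + 2 = 2 - 2*p + X*p)
I*y(s, 5) = 241139375*(2 - 2*4 + 5*4) = 241139375*(2 - 8 + 20) = 241139375*14 = 3375951250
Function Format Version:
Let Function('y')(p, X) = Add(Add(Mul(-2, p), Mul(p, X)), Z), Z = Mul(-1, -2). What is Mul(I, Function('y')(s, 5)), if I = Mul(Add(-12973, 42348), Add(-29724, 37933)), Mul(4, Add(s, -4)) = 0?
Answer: 3375951250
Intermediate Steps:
s = 4 (s = Add(4, Mul(Rational(1, 4), 0)) = Add(4, 0) = 4)
Z = 2
I = 241139375 (I = Mul(29375, 8209) = 241139375)
Function('y')(p, X) = Add(2, Mul(-2, p), Mul(X, p)) (Function('y')(p, X) = Add(Add(Mul(-2, p), Mul(p, X)), 2) = Add(Add(Mul(-2, p), Mul(X, p)), 2) = Add(2, Mul(-2, p), Mul(X, p)))
Mul(I, Function('y')(s, 5)) = Mul(241139375, Add(2, Mul(-2, 4), Mul(5, 4))) = Mul(241139375, Add(2, -8, 20)) = Mul(241139375, 14) = 3375951250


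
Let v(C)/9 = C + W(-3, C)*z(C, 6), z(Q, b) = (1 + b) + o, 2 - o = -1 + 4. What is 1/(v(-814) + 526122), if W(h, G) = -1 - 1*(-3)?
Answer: 1/518904 ≈ 1.9271e-6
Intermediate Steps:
o = -1 (o = 2 - (-1 + 4) = 2 - 1*3 = 2 - 3 = -1)
W(h, G) = 2 (W(h, G) = -1 + 3 = 2)
z(Q, b) = b (z(Q, b) = (1 + b) - 1 = b)
v(C) = 108 + 9*C (v(C) = 9*(C + 2*6) = 9*(C + 12) = 9*(12 + C) = 108 + 9*C)
1/(v(-814) + 526122) = 1/((108 + 9*(-814)) + 526122) = 1/((108 - 7326) + 526122) = 1/(-7218 + 526122) = 1/518904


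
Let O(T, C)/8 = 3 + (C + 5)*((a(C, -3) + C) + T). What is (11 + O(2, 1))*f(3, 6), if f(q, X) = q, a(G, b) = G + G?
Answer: 825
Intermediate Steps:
a(G, b) = 2*G
O(T, C) = 24 + 8*(5 + C)*(T + 3*C) (O(T, C) = 8*(3 + (C + 5)*((2*C + C) + T)) = 8*(3 + (5 + C)*(3*C + T)) = 8*(3 + (5 + C)*(T + 3*C)) = 24 + 8*(5 + C)*(T + 3*C))
(11 + O(2, 1))*f(3, 6) = (11 + (24 + 24*1**2 + 40*2 + 120*1 + 8*1*2))*3 = (11 + (24 + 24*1 + 80 + 120 + 16))*3 = (11 + (24 + 24 + 80 + 120 + 16))*3 = (11 + 264)*3 = 275*3 = 825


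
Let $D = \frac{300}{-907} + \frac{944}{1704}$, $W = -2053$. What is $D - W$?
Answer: $\frac{396664249}{193191} \approx 2053.2$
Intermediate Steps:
$D = \frac{43126}{193191}$ ($D = 300 \left(- \frac{1}{907}\right) + 944 \cdot \frac{1}{1704} = - \frac{300}{907} + \frac{118}{213} = \frac{43126}{193191} \approx 0.22323$)
$D - W = \frac{43126}{193191} - -2053 = \frac{43126}{193191} + 2053 = \frac{396664249}{193191}$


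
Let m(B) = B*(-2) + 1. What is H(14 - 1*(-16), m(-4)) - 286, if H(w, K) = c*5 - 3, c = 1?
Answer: -284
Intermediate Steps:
m(B) = 1 - 2*B (m(B) = -2*B + 1 = 1 - 2*B)
H(w, K) = 2 (H(w, K) = 1*5 - 3 = 5 - 3 = 2)
H(14 - 1*(-16), m(-4)) - 286 = 2 - 286 = -284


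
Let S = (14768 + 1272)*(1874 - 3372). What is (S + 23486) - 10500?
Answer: -24014934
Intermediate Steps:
S = -24027920 (S = 16040*(-1498) = -24027920)
(S + 23486) - 10500 = (-24027920 + 23486) - 10500 = -24004434 - 10500 = -24014934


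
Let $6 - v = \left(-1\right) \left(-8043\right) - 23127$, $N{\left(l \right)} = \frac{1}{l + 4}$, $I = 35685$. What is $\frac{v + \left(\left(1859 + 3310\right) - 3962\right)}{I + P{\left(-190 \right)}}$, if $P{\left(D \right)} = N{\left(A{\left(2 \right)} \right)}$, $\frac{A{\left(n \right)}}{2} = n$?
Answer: $\frac{130376}{285481} \approx 0.45669$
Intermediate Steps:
$A{\left(n \right)} = 2 n$
$N{\left(l \right)} = \frac{1}{4 + l}$
$v = 15090$ ($v = 6 - \left(\left(-1\right) \left(-8043\right) - 23127\right) = 6 - \left(8043 - 23127\right) = 6 - -15084 = 6 + 15084 = 15090$)
$P{\left(D \right)} = \frac{1}{8}$ ($P{\left(D \right)} = \frac{1}{4 + 2 \cdot 2} = \frac{1}{4 + 4} = \frac{1}{8}$)
$\frac{v + \left(\left(1859 + 3310\right) - 3962\right)}{I + P{\left(-190 \right)}} = \frac{15090 + \left(\left(1859 + 3310\right) - 3962\right)}{35685 + \frac{1}{8}} = \frac{15090 + \left(5169 - 3962\right)}{\frac{285481}{8}} = \left(15090 + 1207\right) \frac{8}{285481} = 16297 \cdot \frac{8}{285481} = \frac{130376}{285481}$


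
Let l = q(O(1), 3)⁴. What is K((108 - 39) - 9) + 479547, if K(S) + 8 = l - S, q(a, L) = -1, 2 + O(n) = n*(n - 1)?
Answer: 479480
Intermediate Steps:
O(n) = -2 + n*(-1 + n) (O(n) = -2 + n*(n - 1) = -2 + n*(-1 + n))
l = 1 (l = (-1)⁴ = 1)
K(S) = -7 - S (K(S) = -8 + (1 - S) = -7 - S)
K((108 - 39) - 9) + 479547 = (-7 - ((108 - 39) - 9)) + 479547 = (-7 - (69 - 9)) + 479547 = (-7 - 1*60) + 479547 = (-7 - 60) + 479547 = -67 + 479547 = 479480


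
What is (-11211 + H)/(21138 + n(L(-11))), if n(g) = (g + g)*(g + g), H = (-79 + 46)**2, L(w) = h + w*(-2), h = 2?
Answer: -1687/3907 ≈ -0.43179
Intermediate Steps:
L(w) = 2 - 2*w (L(w) = 2 + w*(-2) = 2 - 2*w)
H = 1089 (H = (-33)**2 = 1089)
n(g) = 4*g**2 (n(g) = (2*g)*(2*g) = 4*g**2)
(-11211 + H)/(21138 + n(L(-11))) = (-11211 + 1089)/(21138 + 4*(2 - 2*(-11))**2) = -10122/(21138 + 4*(2 + 22)**2) = -10122/(21138 + 4*24**2) = -10122/(21138 + 4*576) = -10122/(21138 + 2304) = -10122/23442 = -10122*1/23442 = -1687/3907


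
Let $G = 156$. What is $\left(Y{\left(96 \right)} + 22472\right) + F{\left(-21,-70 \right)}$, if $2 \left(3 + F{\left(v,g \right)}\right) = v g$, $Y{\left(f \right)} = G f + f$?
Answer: $38276$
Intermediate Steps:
$Y{\left(f \right)} = 157 f$ ($Y{\left(f \right)} = 156 f + f = 157 f$)
$F{\left(v,g \right)} = -3 + \frac{g v}{2}$ ($F{\left(v,g \right)} = -3 + \frac{v g}{2} = -3 + \frac{g v}{2}$)
$\left(Y{\left(96 \right)} + 22472\right) + F{\left(-21,-70 \right)} = \left(157 \cdot 96 + 22472\right) - \left(3 + 35 \left(-21\right)\right) = \left(15072 + 22472\right) + \left(-3 + 735\right) = 37544 + 732 = 38276$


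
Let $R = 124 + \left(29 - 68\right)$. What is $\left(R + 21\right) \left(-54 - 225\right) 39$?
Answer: $-1153386$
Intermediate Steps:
$R = 85$ ($R = 124 + \left(29 - 68\right) = 124 - 39 = 85$)
$\left(R + 21\right) \left(-54 - 225\right) 39 = \left(85 + 21\right) \left(-54 - 225\right) 39 = 106 \left(-279\right) 39 = \left(-29574\right) 39 = -1153386$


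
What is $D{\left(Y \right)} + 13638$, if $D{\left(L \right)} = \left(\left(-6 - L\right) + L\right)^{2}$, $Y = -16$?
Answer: $13674$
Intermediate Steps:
$D{\left(L \right)} = 36$ ($D{\left(L \right)} = \left(-6\right)^{2} = 36$)
$D{\left(Y \right)} + 13638 = 36 + 13638 = 13674$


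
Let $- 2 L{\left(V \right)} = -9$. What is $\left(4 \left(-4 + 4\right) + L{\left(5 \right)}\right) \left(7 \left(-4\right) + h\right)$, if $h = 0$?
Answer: $-126$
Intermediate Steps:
$L{\left(V \right)} = \frac{9}{2}$ ($L{\left(V \right)} = \left(- \frac{1}{2}\right) \left(-9\right) = \frac{9}{2}$)
$\left(4 \left(-4 + 4\right) + L{\left(5 \right)}\right) \left(7 \left(-4\right) + h\right) = \left(4 \left(-4 + 4\right) + \frac{9}{2}\right) \left(7 \left(-4\right) + 0\right) = \left(4 \cdot 0 + \frac{9}{2}\right) \left(-28 + 0\right) = \left(0 + \frac{9}{2}\right) \left(-28\right) = \frac{9}{2} \left(-28\right) = -126$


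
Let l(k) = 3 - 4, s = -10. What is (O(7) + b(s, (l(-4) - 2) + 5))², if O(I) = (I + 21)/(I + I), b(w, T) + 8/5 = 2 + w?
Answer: 1444/25 ≈ 57.760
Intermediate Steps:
l(k) = -1
b(w, T) = ⅖ + w (b(w, T) = -8/5 + (2 + w) = ⅖ + w)
O(I) = (21 + I)/(2*I) (O(I) = (21 + I)/((2*I)) = (21 + I)*(1/(2*I)) = (21 + I)/(2*I))
(O(7) + b(s, (l(-4) - 2) + 5))² = ((½)*(21 + 7)/7 + (⅖ - 10))² = ((½)*(⅐)*28 - 48/5)² = (2 - 48/5)² = (-38/5)² = 1444/25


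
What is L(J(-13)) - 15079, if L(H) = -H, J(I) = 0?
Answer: -15079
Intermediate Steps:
L(J(-13)) - 15079 = -1*0 - 15079 = 0 - 15079 = -15079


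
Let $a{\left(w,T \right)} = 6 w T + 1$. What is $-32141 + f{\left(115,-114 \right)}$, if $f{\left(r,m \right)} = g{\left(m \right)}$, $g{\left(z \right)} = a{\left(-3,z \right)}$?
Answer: $-30088$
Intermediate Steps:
$a{\left(w,T \right)} = 1 + 6 T w$ ($a{\left(w,T \right)} = 6 T w + 1 = 1 + 6 T w$)
$g{\left(z \right)} = 1 - 18 z$ ($g{\left(z \right)} = 1 + 6 z \left(-3\right) = 1 - 18 z$)
$f{\left(r,m \right)} = 1 - 18 m$
$-32141 + f{\left(115,-114 \right)} = -32141 + \left(1 - -2052\right) = -32141 + \left(1 + 2052\right) = -32141 + 2053 = -30088$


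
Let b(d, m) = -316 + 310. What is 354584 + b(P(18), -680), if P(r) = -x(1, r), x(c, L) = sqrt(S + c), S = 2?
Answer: 354578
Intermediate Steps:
x(c, L) = sqrt(2 + c)
P(r) = -sqrt(3) (P(r) = -sqrt(2 + 1) = -sqrt(3))
b(d, m) = -6
354584 + b(P(18), -680) = 354584 - 6 = 354578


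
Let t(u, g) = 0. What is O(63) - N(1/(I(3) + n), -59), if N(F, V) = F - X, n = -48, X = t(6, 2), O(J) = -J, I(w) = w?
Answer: -2834/45 ≈ -62.978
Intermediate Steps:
X = 0
N(F, V) = F (N(F, V) = F - 1*0 = F + 0 = F)
O(63) - N(1/(I(3) + n), -59) = -1*63 - 1/(3 - 48) = -63 - 1/(-45) = -63 - 1*(-1/45) = -63 + 1/45 = -2834/45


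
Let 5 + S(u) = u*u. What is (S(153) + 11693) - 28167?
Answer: 6930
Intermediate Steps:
S(u) = -5 + u**2 (S(u) = -5 + u*u = -5 + u**2)
(S(153) + 11693) - 28167 = ((-5 + 153**2) + 11693) - 28167 = ((-5 + 23409) + 11693) - 28167 = (23404 + 11693) - 28167 = 35097 - 28167 = 6930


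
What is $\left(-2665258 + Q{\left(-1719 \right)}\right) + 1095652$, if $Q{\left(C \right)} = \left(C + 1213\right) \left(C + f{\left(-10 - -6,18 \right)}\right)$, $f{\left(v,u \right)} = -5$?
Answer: $-697262$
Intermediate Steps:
$Q{\left(C \right)} = \left(-5 + C\right) \left(1213 + C\right)$ ($Q{\left(C \right)} = \left(C + 1213\right) \left(C - 5\right) = \left(1213 + C\right) \left(-5 + C\right) = \left(-5 + C\right) \left(1213 + C\right)$)
$\left(-2665258 + Q{\left(-1719 \right)}\right) + 1095652 = \left(-2665258 + \left(-6065 + \left(-1719\right)^{2} + 1208 \left(-1719\right)\right)\right) + 1095652 = \left(-2665258 - -872344\right) + 1095652 = \left(-2665258 + 872344\right) + 1095652 = -1792914 + 1095652 = -697262$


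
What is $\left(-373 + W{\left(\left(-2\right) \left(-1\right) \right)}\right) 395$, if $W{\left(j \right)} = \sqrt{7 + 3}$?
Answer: $-147335 + 395 \sqrt{10} \approx -1.4609 \cdot 10^{5}$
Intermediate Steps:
$W{\left(j \right)} = \sqrt{10}$
$\left(-373 + W{\left(\left(-2\right) \left(-1\right) \right)}\right) 395 = \left(-373 + \sqrt{10}\right) 395 = -147335 + 395 \sqrt{10}$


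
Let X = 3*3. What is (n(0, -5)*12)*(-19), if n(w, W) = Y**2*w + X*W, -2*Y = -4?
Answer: 10260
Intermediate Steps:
X = 9
Y = 2 (Y = -1/2*(-4) = 2)
n(w, W) = 4*w + 9*W (n(w, W) = 2**2*w + 9*W = 4*w + 9*W)
(n(0, -5)*12)*(-19) = ((4*0 + 9*(-5))*12)*(-19) = ((0 - 45)*12)*(-19) = -45*12*(-19) = -540*(-19) = 10260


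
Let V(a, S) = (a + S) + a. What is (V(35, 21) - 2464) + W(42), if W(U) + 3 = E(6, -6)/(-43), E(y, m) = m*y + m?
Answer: -102126/43 ≈ -2375.0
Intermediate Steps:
E(y, m) = m + m*y
W(U) = -87/43 (W(U) = -3 - 6*(1 + 6)/(-43) = -3 - 6*7*(-1/43) = -3 - 42*(-1/43) = -3 + 42/43 = -87/43)
V(a, S) = S + 2*a (V(a, S) = (S + a) + a = S + 2*a)
(V(35, 21) - 2464) + W(42) = ((21 + 2*35) - 2464) - 87/43 = ((21 + 70) - 2464) - 87/43 = (91 - 2464) - 87/43 = -2373 - 87/43 = -102126/43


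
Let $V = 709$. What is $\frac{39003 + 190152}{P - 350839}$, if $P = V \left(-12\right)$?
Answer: $- \frac{229155}{359347} \approx -0.6377$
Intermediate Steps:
$P = -8508$ ($P = 709 \left(-12\right) = -8508$)
$\frac{39003 + 190152}{P - 350839} = \frac{39003 + 190152}{-8508 - 350839} = \frac{229155}{-359347} = 229155 \left(- \frac{1}{359347}\right) = - \frac{229155}{359347}$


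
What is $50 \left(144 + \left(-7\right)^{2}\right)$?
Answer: $9650$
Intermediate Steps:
$50 \left(144 + \left(-7\right)^{2}\right) = 50 \left(144 + 49\right) = 50 \cdot 193 = 9650$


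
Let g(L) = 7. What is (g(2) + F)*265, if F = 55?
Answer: 16430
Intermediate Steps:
(g(2) + F)*265 = (7 + 55)*265 = 62*265 = 16430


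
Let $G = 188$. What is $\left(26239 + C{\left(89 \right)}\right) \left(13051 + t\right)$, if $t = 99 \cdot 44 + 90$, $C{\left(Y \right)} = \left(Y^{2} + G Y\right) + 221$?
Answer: $894324161$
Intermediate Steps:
$C{\left(Y \right)} = 221 + Y^{2} + 188 Y$ ($C{\left(Y \right)} = \left(Y^{2} + 188 Y\right) + 221 = 221 + Y^{2} + 188 Y$)
$t = 4446$ ($t = 4356 + 90 = 4446$)
$\left(26239 + C{\left(89 \right)}\right) \left(13051 + t\right) = \left(26239 + \left(221 + 89^{2} + 188 \cdot 89\right)\right) \left(13051 + 4446\right) = \left(26239 + \left(221 + 7921 + 16732\right)\right) 17497 = \left(26239 + 24874\right) 17497 = 51113 \cdot 17497 = 894324161$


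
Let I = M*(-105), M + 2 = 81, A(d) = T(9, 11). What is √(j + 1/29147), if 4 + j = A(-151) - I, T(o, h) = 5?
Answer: 3*√783094110379/29147 ≈ 91.082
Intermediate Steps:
A(d) = 5
M = 79 (M = -2 + 81 = 79)
I = -8295 (I = 79*(-105) = -8295)
j = 8296 (j = -4 + (5 - 1*(-8295)) = -4 + (5 + 8295) = -4 + 8300 = 8296)
√(j + 1/29147) = √(8296 + 1/29147) = √(241803513/29147) = 3*√783094110379/29147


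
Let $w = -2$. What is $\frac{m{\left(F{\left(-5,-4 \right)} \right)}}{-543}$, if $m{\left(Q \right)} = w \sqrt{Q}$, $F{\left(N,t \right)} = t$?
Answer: $\frac{4 i}{543} \approx 0.0073665 i$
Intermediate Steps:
$m{\left(Q \right)} = - 2 \sqrt{Q}$
$\frac{m{\left(F{\left(-5,-4 \right)} \right)}}{-543} = \frac{\left(-2\right) \sqrt{-4}}{-543} = - 2 \cdot 2 i \left(- \frac{1}{543}\right) = - 4 i \left(- \frac{1}{543}\right) = \frac{4 i}{543}$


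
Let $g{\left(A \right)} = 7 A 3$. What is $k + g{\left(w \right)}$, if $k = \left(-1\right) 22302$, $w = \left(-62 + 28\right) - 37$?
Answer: $-23793$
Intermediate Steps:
$w = -71$ ($w = -34 - 37 = -71$)
$g{\left(A \right)} = 21 A$
$k = -22302$
$k + g{\left(w \right)} = -22302 + 21 \left(-71\right) = -22302 - 1491 = -23793$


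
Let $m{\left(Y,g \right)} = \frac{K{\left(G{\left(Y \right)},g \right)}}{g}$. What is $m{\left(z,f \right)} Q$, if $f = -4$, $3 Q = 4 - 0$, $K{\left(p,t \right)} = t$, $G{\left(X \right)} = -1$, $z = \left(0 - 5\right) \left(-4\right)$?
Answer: $\frac{4}{3} \approx 1.3333$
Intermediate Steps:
$z = 20$ ($z = \left(-5\right) \left(-4\right) = 20$)
$Q = \frac{4}{3}$ ($Q = \frac{4 - 0}{3} = \frac{4 + 0}{3} = \frac{1}{3} \cdot 4 = \frac{4}{3} \approx 1.3333$)
$m{\left(Y,g \right)} = 1$ ($m{\left(Y,g \right)} = \frac{g}{g} = 1$)
$m{\left(z,f \right)} Q = 1 \cdot \frac{4}{3} = \frac{4}{3}$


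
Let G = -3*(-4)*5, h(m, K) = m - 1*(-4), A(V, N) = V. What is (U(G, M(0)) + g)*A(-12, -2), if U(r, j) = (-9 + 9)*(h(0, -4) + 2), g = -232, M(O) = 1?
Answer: 2784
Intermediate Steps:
h(m, K) = 4 + m (h(m, K) = m + 4 = 4 + m)
G = 60 (G = 12*5 = 60)
U(r, j) = 0 (U(r, j) = (-9 + 9)*((4 + 0) + 2) = 0*(4 + 2) = 0*6 = 0)
(U(G, M(0)) + g)*A(-12, -2) = (0 - 232)*(-12) = -232*(-12) = 2784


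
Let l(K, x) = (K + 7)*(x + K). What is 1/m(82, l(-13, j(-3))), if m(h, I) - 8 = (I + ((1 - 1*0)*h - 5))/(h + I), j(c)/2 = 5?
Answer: 20/179 ≈ 0.11173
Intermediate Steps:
j(c) = 10 (j(c) = 2*5 = 10)
l(K, x) = (7 + K)*(K + x)
m(h, I) = 8 + (-5 + I + h)/(I + h) (m(h, I) = 8 + (I + ((1 - 1*0)*h - 5))/(h + I) = 8 + (I + ((1 + 0)*h - 5))/(I + h) = 8 + (I + (1*h - 5))/(I + h) = 8 + (I + (h - 5))/(I + h) = 8 + (I + (-5 + h))/(I + h) = 8 + (-5 + I + h)/(I + h))
1/m(82, l(-13, j(-3))) = 1/((-5 + 9*((-13)² + 7*(-13) + 7*10 - 13*10) + 9*82)/(((-13)² + 7*(-13) + 7*10 - 13*10) + 82)) = 1/((-5 + 9*(169 - 91 + 70 - 130) + 738)/((169 - 91 + 70 - 130) + 82)) = 1/((-5 + 9*18 + 738)/(18 + 82)) = 1/((-5 + 162 + 738)/100) = 1/((1/100)*895) = 1/(179/20) = 20/179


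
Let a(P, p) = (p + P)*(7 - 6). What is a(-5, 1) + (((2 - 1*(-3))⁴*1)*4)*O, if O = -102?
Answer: -255004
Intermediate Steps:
a(P, p) = P + p (a(P, p) = (P + p)*1 = P + p)
a(-5, 1) + (((2 - 1*(-3))⁴*1)*4)*O = (-5 + 1) + (((2 - 1*(-3))⁴*1)*4)*(-102) = -4 + (((2 + 3)⁴*1)*4)*(-102) = -4 + ((5⁴*1)*4)*(-102) = -4 + ((625*1)*4)*(-102) = -4 + (625*4)*(-102) = -4 + 2500*(-102) = -4 - 255000 = -255004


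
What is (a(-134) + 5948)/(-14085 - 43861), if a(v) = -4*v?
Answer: -3242/28973 ≈ -0.11190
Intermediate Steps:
(a(-134) + 5948)/(-14085 - 43861) = (-4*(-134) + 5948)/(-14085 - 43861) = (536 + 5948)/(-57946) = 6484*(-1/57946) = -3242/28973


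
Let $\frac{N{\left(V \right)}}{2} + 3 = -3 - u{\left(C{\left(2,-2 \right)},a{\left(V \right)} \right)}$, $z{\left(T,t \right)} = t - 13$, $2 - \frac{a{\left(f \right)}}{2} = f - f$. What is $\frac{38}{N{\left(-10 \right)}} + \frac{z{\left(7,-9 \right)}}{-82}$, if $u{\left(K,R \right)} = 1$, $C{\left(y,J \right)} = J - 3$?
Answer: $- \frac{702}{287} \approx -2.446$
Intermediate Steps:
$C{\left(y,J \right)} = -3 + J$
$a{\left(f \right)} = 4$ ($a{\left(f \right)} = 4 - 2 \left(f - f\right) = 4 - 0 = 4 + 0 = 4$)
$z{\left(T,t \right)} = -13 + t$
$N{\left(V \right)} = -14$ ($N{\left(V \right)} = -6 + 2 \left(-3 - 1\right) = -6 + 2 \left(-4\right) = -6 - 8 = -14$)
$\frac{38}{N{\left(-10 \right)}} + \frac{z{\left(7,-9 \right)}}{-82} = \frac{38}{-14} + \frac{-13 - 9}{-82} = 38 \left(- \frac{1}{14}\right) - - \frac{11}{41} = - \frac{19}{7} + \frac{11}{41} = - \frac{702}{287}$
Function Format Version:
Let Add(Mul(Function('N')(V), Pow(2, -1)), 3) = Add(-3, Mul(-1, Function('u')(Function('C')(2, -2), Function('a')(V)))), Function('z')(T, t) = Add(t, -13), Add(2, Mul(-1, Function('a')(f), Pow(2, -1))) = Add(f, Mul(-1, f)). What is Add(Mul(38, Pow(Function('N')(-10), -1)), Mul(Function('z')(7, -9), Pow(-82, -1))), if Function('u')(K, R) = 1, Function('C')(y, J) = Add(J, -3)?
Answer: Rational(-702, 287) ≈ -2.4460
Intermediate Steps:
Function('C')(y, J) = Add(-3, J)
Function('a')(f) = 4 (Function('a')(f) = Add(4, Mul(-2, Add(f, Mul(-1, f)))) = Add(4, Mul(-2, 0)) = Add(4, 0) = 4)
Function('z')(T, t) = Add(-13, t)
Function('N')(V) = -14 (Function('N')(V) = Add(-6, Mul(2, Add(-3, Mul(-1, 1)))) = Add(-6, Mul(2, Add(-3, -1))) = Add(-6, Mul(2, -4)) = Add(-6, -8) = -14)
Add(Mul(38, Pow(Function('N')(-10), -1)), Mul(Function('z')(7, -9), Pow(-82, -1))) = Add(Mul(38, Pow(-14, -1)), Mul(Add(-13, -9), Pow(-82, -1))) = Add(Mul(38, Rational(-1, 14)), Mul(-22, Rational(-1, 82))) = Add(Rational(-19, 7), Rational(11, 41)) = Rational(-702, 287)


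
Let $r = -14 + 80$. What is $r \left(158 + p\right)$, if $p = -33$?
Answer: $8250$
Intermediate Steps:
$r = 66$
$r \left(158 + p\right) = 66 \left(158 - 33\right) = 66 \cdot 125 = 8250$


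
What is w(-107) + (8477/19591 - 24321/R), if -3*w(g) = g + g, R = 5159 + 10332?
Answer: 63910148222/910452543 ≈ 70.196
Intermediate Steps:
R = 15491
w(g) = -2*g/3 (w(g) = -(g + g)/3 = -2*g/3)
w(-107) + (8477/19591 - 24321/R) = -⅔*(-107) + (8477/19591 - 24321/15491) = 214/3 + (8477*(1/19591) - 24321*1/15491) = 214/3 + (8477/19591 - 24321/15491) = 214/3 - 345155504/303484181 = 63910148222/910452543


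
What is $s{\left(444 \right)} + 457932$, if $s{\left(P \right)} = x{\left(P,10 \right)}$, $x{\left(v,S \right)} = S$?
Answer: $457942$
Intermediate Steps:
$s{\left(P \right)} = 10$
$s{\left(444 \right)} + 457932 = 10 + 457932 = 457942$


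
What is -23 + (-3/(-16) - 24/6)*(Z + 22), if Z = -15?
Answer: -795/16 ≈ -49.688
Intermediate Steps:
-23 + (-3/(-16) - 24/6)*(Z + 22) = -23 + (-3/(-16) - 24/6)*(-15 + 22) = -23 + (-3*(-1/16) - 24*⅙)*7 = -23 + (3/16 - 4)*7 = -23 - 61/16*7 = -23 - 427/16 = -795/16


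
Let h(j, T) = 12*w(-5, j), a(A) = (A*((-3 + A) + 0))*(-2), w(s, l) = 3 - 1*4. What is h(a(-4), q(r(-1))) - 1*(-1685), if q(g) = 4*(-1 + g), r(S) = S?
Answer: 1673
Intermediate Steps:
w(s, l) = -1 (w(s, l) = 3 - 4 = -1)
a(A) = -2*A*(-3 + A) (a(A) = (A*(-3 + A))*(-2) = -2*A*(-3 + A))
q(g) = -4 + 4*g
h(j, T) = -12 (h(j, T) = 12*(-1) = -12)
h(a(-4), q(r(-1))) - 1*(-1685) = -12 - 1*(-1685) = -12 + 1685 = 1673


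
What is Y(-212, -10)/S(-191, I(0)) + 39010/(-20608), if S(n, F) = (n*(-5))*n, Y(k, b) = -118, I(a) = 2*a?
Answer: -3556593653/1879501120 ≈ -1.8923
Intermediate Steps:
S(n, F) = -5*n² (S(n, F) = (-5*n)*n = -5*n²)
Y(-212, -10)/S(-191, I(0)) + 39010/(-20608) = -118/((-5*(-191)²)) + 39010/(-20608) = -118/((-5*36481)) + 39010*(-1/20608) = -118/(-182405) - 19505/10304 = -118*(-1/182405) - 19505/10304 = 118/182405 - 19505/10304 = -3556593653/1879501120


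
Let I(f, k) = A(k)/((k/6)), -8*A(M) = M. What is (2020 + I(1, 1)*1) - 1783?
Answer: 945/4 ≈ 236.25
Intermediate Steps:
A(M) = -M/8
I(f, k) = -¾ (I(f, k) = (-k/8)/((k/6)) = (-k/8)*(6/k) = -¾)
(2020 + I(1, 1)*1) - 1783 = (2020 - ¾*1) - 1783 = (2020 - ¾) - 1783 = 8077/4 - 1783 = 945/4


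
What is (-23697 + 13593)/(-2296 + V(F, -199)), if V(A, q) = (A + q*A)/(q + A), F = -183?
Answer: 1929864/456653 ≈ 4.2261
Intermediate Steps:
V(A, q) = (A + A*q)/(A + q)
(-23697 + 13593)/(-2296 + V(F, -199)) = (-23697 + 13593)/(-2296 - 183*(1 - 199)/(-183 - 199)) = -10104/(-2296 - 183*(-198)/(-382)) = -10104/(-2296 - 183*(-1/382)*(-198)) = -10104/(-2296 - 18117/191) = -10104/(-456653/191) = -10104*(-191/456653) = 1929864/456653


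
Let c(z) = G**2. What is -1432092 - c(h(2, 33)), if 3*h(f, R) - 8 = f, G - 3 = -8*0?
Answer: -1432101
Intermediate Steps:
G = 3 (G = 3 - 8*0 = 3 + 0 = 3)
h(f, R) = 8/3 + f/3
c(z) = 9 (c(z) = 3**2 = 9)
-1432092 - c(h(2, 33)) = -1432092 - 1*9 = -1432092 - 9 = -1432101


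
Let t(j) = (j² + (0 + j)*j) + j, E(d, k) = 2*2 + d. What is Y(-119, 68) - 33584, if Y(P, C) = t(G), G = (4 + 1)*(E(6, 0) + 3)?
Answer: -25069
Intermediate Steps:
E(d, k) = 4 + d
G = 65 (G = (4 + 1)*((4 + 6) + 3) = 5*(10 + 3) = 5*13 = 65)
t(j) = j + 2*j² (t(j) = (j² + j*j) + j = (j² + j²) + j = 2*j² + j = j + 2*j²)
Y(P, C) = 8515 (Y(P, C) = 65*(1 + 2*65) = 65*(1 + 130) = 65*131 = 8515)
Y(-119, 68) - 33584 = 8515 - 33584 = -25069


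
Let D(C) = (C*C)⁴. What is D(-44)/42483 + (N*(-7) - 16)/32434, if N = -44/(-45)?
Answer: 3417300637944639326/10334202165 ≈ 3.3068e+8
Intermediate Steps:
N = 44/45 (N = -44*(-1/45) = 44/45 ≈ 0.97778)
D(C) = C⁸ (D(C) = (C²)⁴ = C⁸)
D(-44)/42483 + (N*(-7) - 16)/32434 = (-44)⁸/42483 + ((44/45)*(-7) - 16)/32434 = 14048223625216*(1/42483) + (-308/45 - 16)*(1/32434) = 14048223625216/42483 - 1028/45*1/32434 = 14048223625216/42483 - 514/729765 = 3417300637944639326/10334202165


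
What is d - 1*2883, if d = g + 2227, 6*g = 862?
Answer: -1537/3 ≈ -512.33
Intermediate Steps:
g = 431/3 (g = (⅙)*862 = 431/3 ≈ 143.67)
d = 7112/3 (d = 431/3 + 2227 = 7112/3 ≈ 2370.7)
d - 1*2883 = 7112/3 - 1*2883 = 7112/3 - 2883 = -1537/3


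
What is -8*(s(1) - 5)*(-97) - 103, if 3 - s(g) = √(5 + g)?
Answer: -1655 - 776*√6 ≈ -3555.8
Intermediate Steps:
s(g) = 3 - √(5 + g)
-8*(s(1) - 5)*(-97) - 103 = -8*((3 - √(5 + 1)) - 5)*(-97) - 103 = -8*((3 - √6) - 5)*(-97) - 103 = -8*(-2 - √6)*(-97) - 103 = (16 + 8*√6)*(-97) - 103 = (-1552 - 776*√6) - 103 = -1655 - 776*√6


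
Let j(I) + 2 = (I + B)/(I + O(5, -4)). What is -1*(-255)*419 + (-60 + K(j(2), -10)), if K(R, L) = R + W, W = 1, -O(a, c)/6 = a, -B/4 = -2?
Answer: 1494971/14 ≈ 1.0678e+5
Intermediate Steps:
B = 8 (B = -4*(-2) = 8)
O(a, c) = -6*a
j(I) = -2 + (8 + I)/(-30 + I) (j(I) = -2 + (I + 8)/(I - 6*5) = -2 + (8 + I)/(I - 30) = -2 + (8 + I)/(-30 + I))
K(R, L) = 1 + R (K(R, L) = R + 1 = 1 + R)
-1*(-255)*419 + (-60 + K(j(2), -10)) = -1*(-255)*419 + (-60 + (1 + (68 - 1*2)/(-30 + 2))) = 255*419 + (-60 + (1 + (68 - 2)/(-28))) = 106845 + (-60 + (1 - 1/28*66)) = 106845 + (-60 + (1 - 33/14)) = 106845 + (-60 - 19/14) = 106845 - 859/14 = 1494971/14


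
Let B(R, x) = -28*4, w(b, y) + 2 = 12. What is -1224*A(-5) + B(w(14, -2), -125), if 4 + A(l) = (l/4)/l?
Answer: 4478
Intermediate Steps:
w(b, y) = 10 (w(b, y) = -2 + 12 = 10)
B(R, x) = -112
A(l) = -15/4 (A(l) = -4 + (l/4)/l = -4 + 1/4 = -15/4)
-1224*A(-5) + B(w(14, -2), -125) = -1224*(-15/4) - 112 = 4590 - 112 = 4478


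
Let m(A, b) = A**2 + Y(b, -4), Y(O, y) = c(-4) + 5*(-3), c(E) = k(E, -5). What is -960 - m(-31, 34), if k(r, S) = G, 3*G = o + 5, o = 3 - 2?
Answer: -1908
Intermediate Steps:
o = 1
G = 2 (G = (1 + 5)/3 = (1/3)*6 = 2)
k(r, S) = 2
c(E) = 2
Y(O, y) = -13 (Y(O, y) = 2 + 5*(-3) = 2 - 15 = -13)
m(A, b) = -13 + A**2 (m(A, b) = A**2 - 13 = -13 + A**2)
-960 - m(-31, 34) = -960 - (-13 + (-31)**2) = -960 - (-13 + 961) = -960 - 1*948 = -960 - 948 = -1908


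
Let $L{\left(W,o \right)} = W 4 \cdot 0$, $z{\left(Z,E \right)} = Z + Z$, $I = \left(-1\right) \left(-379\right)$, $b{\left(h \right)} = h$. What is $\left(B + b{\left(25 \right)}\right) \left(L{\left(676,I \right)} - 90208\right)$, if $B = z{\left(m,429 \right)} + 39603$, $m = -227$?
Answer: $-3533808192$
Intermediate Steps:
$I = 379$
$z{\left(Z,E \right)} = 2 Z$
$B = 39149$ ($B = 2 \left(-227\right) + 39603 = -454 + 39603 = 39149$)
$L{\left(W,o \right)} = 0$ ($L{\left(W,o \right)} = 4 W 0 = 0$)
$\left(B + b{\left(25 \right)}\right) \left(L{\left(676,I \right)} - 90208\right) = \left(39149 + 25\right) \left(0 - 90208\right) = 39174 \left(-90208\right) = -3533808192$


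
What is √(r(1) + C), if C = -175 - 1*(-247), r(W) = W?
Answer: √73 ≈ 8.5440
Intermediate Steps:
C = 72 (C = -175 + 247 = 72)
√(r(1) + C) = √(1 + 72) = √73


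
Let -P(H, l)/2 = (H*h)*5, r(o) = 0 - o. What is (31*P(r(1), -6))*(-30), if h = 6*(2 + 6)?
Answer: -446400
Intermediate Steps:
h = 48 (h = 6*8 = 48)
r(o) = -o
P(H, l) = -480*H (P(H, l) = -2*H*48*5 = -2*48*H*5 = -480*H)
(31*P(r(1), -6))*(-30) = (31*(-(-480)))*(-30) = (31*(-480*(-1)))*(-30) = (31*480)*(-30) = 14880*(-30) = -446400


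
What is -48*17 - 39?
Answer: -855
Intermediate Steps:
-48*17 - 39 = -816 - 39 = -855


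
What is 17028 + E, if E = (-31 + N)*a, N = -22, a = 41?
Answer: 14855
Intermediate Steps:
E = -2173 (E = (-31 - 22)*41 = -53*41 = -2173)
17028 + E = 17028 - 2173 = 14855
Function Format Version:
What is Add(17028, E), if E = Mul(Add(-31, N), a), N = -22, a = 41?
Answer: 14855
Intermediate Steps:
E = -2173 (E = Mul(Add(-31, -22), 41) = Mul(-53, 41) = -2173)
Add(17028, E) = Add(17028, -2173) = 14855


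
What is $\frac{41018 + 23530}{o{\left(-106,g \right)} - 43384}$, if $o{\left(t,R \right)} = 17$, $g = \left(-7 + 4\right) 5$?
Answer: $- \frac{64548}{43367} \approx -1.4884$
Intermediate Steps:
$g = -15$ ($g = \left(-3\right) 5 = -15$)
$\frac{41018 + 23530}{o{\left(-106,g \right)} - 43384} = \frac{41018 + 23530}{17 - 43384} = \frac{64548}{-43367} = 64548 \left(- \frac{1}{43367}\right) = - \frac{64548}{43367}$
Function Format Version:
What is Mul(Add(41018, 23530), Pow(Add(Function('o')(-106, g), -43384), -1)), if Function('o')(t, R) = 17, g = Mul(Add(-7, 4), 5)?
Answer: Rational(-64548, 43367) ≈ -1.4884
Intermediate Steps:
g = -15 (g = Mul(-3, 5) = -15)
Mul(Add(41018, 23530), Pow(Add(Function('o')(-106, g), -43384), -1)) = Mul(Add(41018, 23530), Pow(Add(17, -43384), -1)) = Mul(64548, Pow(-43367, -1)) = Mul(64548, Rational(-1, 43367)) = Rational(-64548, 43367)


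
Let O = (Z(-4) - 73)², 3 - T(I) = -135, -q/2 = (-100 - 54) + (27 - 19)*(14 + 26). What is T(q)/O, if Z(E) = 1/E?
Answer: 2208/85849 ≈ 0.025720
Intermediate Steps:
q = -332 (q = -2*((-100 - 54) + (27 - 19)*(14 + 26)) = -2*(-154 + 8*40) = -2*(-154 + 320) = -2*166 = -332)
T(I) = 138 (T(I) = 3 - 1*(-135) = 3 + 135 = 138)
O = 85849/16 (O = (1/(-4) - 73)² = (-¼ - 73)² = (-293/4)² = 85849/16 ≈ 5365.6)
T(q)/O = 138/(85849/16) = 138*(16/85849) = 2208/85849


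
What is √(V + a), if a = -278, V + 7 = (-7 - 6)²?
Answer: 2*I*√29 ≈ 10.77*I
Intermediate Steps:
V = 162 (V = -7 + (-7 - 6)² = -7 + (-13)² = -7 + 169 = 162)
√(V + a) = √(162 - 278) = √(-116) = 2*I*√29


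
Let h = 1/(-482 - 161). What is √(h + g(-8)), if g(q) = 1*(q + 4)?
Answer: I*√1654439/643 ≈ 2.0004*I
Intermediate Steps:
g(q) = 4 + q (g(q) = 1*(4 + q) = 4 + q)
h = -1/643 (h = 1/(-643) = -1/643 ≈ -0.0015552)
√(h + g(-8)) = √(-1/643 + (4 - 8)) = √(-1/643 - 4) = √(-2573/643) = I*√1654439/643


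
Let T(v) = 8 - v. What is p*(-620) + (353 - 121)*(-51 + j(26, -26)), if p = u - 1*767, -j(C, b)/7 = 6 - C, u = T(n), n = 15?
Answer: 500528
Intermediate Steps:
u = -7 (u = 8 - 1*15 = 8 - 15 = -7)
j(C, b) = -42 + 7*C (j(C, b) = -7*(6 - C) = -42 + 7*C)
p = -774 (p = -7 - 1*767 = -7 - 767 = -774)
p*(-620) + (353 - 121)*(-51 + j(26, -26)) = -774*(-620) + (353 - 121)*(-51 + (-42 + 7*26)) = 479880 + 232*(-51 + (-42 + 182)) = 479880 + 232*(-51 + 140) = 479880 + 232*89 = 479880 + 20648 = 500528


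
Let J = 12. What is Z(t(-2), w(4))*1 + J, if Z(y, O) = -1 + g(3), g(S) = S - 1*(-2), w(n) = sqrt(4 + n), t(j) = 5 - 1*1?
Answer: 16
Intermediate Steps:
t(j) = 4 (t(j) = 5 - 1 = 4)
g(S) = 2 + S (g(S) = S + 2 = 2 + S)
Z(y, O) = 4 (Z(y, O) = -1 + (2 + 3) = -1 + 5 = 4)
Z(t(-2), w(4))*1 + J = 4*1 + 12 = 4 + 12 = 16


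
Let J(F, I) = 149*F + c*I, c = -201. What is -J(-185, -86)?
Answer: 10279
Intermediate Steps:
J(F, I) = -201*I + 149*F (J(F, I) = 149*F - 201*I = -201*I + 149*F)
-J(-185, -86) = -(-201*(-86) + 149*(-185)) = -(17286 - 27565) = -1*(-10279) = 10279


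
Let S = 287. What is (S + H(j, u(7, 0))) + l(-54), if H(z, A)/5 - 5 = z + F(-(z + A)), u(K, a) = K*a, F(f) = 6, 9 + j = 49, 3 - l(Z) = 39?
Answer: 506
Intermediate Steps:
l(Z) = -36 (l(Z) = 3 - 1*39 = 3 - 39 = -36)
j = 40 (j = -9 + 49 = 40)
H(z, A) = 55 + 5*z (H(z, A) = 25 + 5*(z + 6) = 25 + 5*(6 + z) = 25 + (30 + 5*z) = 55 + 5*z)
(S + H(j, u(7, 0))) + l(-54) = (287 + (55 + 5*40)) - 36 = (287 + (55 + 200)) - 36 = (287 + 255) - 36 = 542 - 36 = 506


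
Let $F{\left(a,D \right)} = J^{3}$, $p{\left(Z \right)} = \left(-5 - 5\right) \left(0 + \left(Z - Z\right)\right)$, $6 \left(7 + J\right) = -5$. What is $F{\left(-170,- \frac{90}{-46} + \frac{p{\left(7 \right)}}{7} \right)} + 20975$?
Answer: $\frac{4426777}{216} \approx 20494.0$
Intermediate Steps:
$J = - \frac{47}{6}$ ($J = -7 + \frac{1}{6} \left(-5\right) = -7 - \frac{5}{6} = - \frac{47}{6} \approx -7.8333$)
$p{\left(Z \right)} = 0$ ($p{\left(Z \right)} = - 10 \left(0 + 0\right) = \left(-10\right) 0 = 0$)
$F{\left(a,D \right)} = - \frac{103823}{216}$ ($F{\left(a,D \right)} = \left(- \frac{47}{6}\right)^{3} = - \frac{103823}{216}$)
$F{\left(-170,- \frac{90}{-46} + \frac{p{\left(7 \right)}}{7} \right)} + 20975 = - \frac{103823}{216} + 20975 = \frac{4426777}{216}$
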